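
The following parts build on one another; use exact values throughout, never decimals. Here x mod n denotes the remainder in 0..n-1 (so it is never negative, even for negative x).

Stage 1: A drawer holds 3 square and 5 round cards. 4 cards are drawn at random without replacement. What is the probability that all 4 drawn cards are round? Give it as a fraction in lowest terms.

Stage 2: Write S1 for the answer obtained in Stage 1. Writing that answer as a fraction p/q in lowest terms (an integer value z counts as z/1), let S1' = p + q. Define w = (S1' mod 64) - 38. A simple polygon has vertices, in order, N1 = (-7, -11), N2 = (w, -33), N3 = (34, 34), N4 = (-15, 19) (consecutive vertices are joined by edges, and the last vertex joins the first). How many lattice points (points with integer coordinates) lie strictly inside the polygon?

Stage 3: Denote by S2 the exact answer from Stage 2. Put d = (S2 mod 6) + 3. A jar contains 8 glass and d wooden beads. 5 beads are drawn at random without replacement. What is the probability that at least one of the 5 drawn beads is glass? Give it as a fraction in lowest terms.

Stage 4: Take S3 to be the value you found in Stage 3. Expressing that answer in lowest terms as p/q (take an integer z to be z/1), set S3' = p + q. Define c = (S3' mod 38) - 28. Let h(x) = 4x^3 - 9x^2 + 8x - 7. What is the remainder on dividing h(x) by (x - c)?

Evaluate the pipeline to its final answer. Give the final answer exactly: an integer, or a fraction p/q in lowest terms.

-28

Stage 1: total draws C(8,4) = 70; favorable C(5,4) = 5; P = 1/14; answer 1/14
Stage 2: S1 = 1/14; threaded value p + q = 15; w = -23; cross terms: (-7*-33 - -23*-11)=-22, (-23*34 - 34*-33)=340, (34*19 - -15*34)=1156, (-15*-11 - -7*19)=298; twice the area = |1772| = 1772; area = 886; boundary points = 2 + 1 + 1 + 2 = 6; strictly interior points = area - boundary/2 + 1 = 884; answer 884
Stage 3: S2 = 884; d = 5; total draws C(13,5) = 1287; complement C(5,5) = 1; favorable 1287 - 1 = 1286; P = 1286/1287; answer 1286/1287
Stage 4: S3 = 1286/1287; threaded value p + q = 2573; c = -1; remainder = value at the root: 4*(-1)^3 - 9*(-1)^2 + 8*(-1)^1 - 7 = (-4) + (-9) + (-8) + (-7) = -28; answer -28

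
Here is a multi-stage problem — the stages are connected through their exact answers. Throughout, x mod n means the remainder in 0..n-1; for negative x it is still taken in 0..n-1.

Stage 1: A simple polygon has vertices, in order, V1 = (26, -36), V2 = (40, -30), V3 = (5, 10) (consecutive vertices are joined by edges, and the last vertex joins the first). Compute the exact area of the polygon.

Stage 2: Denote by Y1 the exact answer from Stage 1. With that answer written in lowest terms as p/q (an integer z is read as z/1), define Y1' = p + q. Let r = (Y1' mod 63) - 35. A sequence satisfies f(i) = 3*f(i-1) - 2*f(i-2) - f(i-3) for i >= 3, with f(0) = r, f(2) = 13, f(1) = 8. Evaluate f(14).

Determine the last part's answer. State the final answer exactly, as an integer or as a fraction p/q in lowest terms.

-34427

Stage 1: cross terms: (26*-30 - 40*-36)=660, (40*10 - 5*-30)=550, (5*-36 - 26*10)=-440; twice the area = |770| = 770; area = 385; answer 385
Stage 2: Y1 = 385; threaded value p + q = 386; r = -27; f(3) = 3*(13) - 2*(8) - 1*(-27) = 50; iterating: f(3)=50, f(4)=116, f(5)=235, f(6)=423, f(7)=683, f(8)=968, f(9)=1115, f(10)=726, f(11)=-1020, f(12)=-5627, f(13)=-15567, f(14)=-34427; answer -34427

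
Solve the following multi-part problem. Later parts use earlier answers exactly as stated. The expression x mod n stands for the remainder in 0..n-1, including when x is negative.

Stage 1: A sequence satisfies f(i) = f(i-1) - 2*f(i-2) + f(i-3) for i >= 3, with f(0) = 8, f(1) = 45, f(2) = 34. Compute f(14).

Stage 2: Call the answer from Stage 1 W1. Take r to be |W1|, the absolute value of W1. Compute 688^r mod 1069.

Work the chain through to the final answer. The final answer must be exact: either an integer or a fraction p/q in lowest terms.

Stage 1: f(3) = 1*(34) - 2*(45) + 1*(8) = -48; iterating: f(3)=-48, f(4)=-71, f(5)=59, f(6)=153, f(7)=-36, f(8)=-283, f(9)=-58, f(10)=472, f(11)=305, f(12)=-697, f(13)=-835, f(14)=864; answer 864
Stage 2: W1 = 864; r = 864; squarings mod 1069: 688^1=688, 688^2=846, 688^4=555, 688^8=153, 688^16=960, 688^32=122, 688^64=987, 688^128=310, 688^256=959, 688^512=341; 688^864 = 688^32 * 688^64 * 688^256 * 688^512 = 39 (mod 1069); answer 39

39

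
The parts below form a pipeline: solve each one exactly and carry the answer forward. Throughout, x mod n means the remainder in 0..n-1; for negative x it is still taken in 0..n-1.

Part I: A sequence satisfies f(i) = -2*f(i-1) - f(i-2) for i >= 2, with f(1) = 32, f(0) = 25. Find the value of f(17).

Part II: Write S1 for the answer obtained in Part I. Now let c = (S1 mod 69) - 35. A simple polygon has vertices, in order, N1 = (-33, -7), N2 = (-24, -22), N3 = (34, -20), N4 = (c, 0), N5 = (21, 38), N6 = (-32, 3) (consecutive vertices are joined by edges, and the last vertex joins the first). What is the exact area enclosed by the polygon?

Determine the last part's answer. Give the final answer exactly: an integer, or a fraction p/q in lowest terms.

2042

Part I: f(2) = -2*(32) - 1*(25) = -89; iterating: f(2)=-89, f(3)=146, f(4)=-203, f(5)=260, f(6)=-317, f(7)=374, f(8)=-431, f(9)=488, f(10)=-545, f(11)=602, f(12)=-659, f(13)=716, f(14)=-773, f(15)=830, f(16)=-887, f(17)=944; answer 944
Part II: S1 = 944; c = 12; cross terms: (-33*-22 - -24*-7)=558, (-24*-20 - 34*-22)=1228, (34*0 - 12*-20)=240, (12*38 - 21*0)=456, (21*3 - -32*38)=1279, (-32*-7 - -33*3)=323; twice the area = |4084| = 4084; area = 2042; answer 2042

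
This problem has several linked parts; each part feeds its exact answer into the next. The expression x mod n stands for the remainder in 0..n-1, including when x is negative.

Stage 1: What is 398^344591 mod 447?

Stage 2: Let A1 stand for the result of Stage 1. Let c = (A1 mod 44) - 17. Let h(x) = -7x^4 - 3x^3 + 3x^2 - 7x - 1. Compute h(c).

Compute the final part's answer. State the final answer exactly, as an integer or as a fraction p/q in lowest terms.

-30073

Stage 1: squarings mod 447: 398^1=398, 398^2=166, 398^4=289, 398^8=379, 398^16=154, 398^32=25, 398^64=178, 398^128=394, 398^256=127, 398^512=37, 398^1024=28, 398^2048=337, 398^4096=31, 398^8192=67, 398^16384=19, 398^32768=361, 398^65536=244, 398^131072=85, 398^262144=73; 398^344591 = 398^1 * 398^2 * 398^4 * 398^8 * 398^512 * 398^16384 * 398^65536 * 398^262144 = 113 (mod 447); answer 113
Stage 2: A1 = 113; c = 8; -7*(8)^4 - 3*(8)^3 + 3*(8)^2 - 7*(8)^1 - 1 = (-28672) + (-1536) + (192) + (-56) + (-1) = -30073; answer -30073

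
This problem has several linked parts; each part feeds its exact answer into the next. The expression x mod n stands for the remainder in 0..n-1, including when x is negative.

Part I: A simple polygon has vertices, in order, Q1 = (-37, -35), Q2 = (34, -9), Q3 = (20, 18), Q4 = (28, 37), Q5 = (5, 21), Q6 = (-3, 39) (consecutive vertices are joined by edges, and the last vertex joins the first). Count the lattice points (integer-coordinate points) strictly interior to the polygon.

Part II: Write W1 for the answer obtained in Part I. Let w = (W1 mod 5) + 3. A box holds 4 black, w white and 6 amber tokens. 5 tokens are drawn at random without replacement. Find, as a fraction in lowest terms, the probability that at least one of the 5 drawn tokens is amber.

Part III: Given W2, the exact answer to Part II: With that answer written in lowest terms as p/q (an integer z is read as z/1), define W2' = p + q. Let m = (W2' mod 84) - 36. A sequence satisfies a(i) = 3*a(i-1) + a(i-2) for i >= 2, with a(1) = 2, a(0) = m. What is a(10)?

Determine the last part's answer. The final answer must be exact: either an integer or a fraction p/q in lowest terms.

Part I: cross terms: (-37*-9 - 34*-35)=1523, (34*18 - 20*-9)=792, (20*37 - 28*18)=236, (28*21 - 5*37)=403, (5*39 - -3*21)=258, (-3*-35 - -37*39)=1548; twice the area = |4760| = 4760; area = 2380; boundary points = 1 + 1 + 1 + 1 + 2 + 2 = 8; strictly interior points = area - boundary/2 + 1 = 2377; answer 2377
Part II: W1 = 2377; w = 5; total draws C(15,5) = 3003; complement C(9,5) = 126; favorable 3003 - 126 = 2877; P = 137/143; answer 137/143
Part III: W2 = 137/143; threaded value p + q = 280; m = -8; a(2) = 3*(2) + 1*(-8) = -2; iterating: a(2)=-2, a(3)=-4, a(4)=-14, a(5)=-46, a(6)=-152, a(7)=-502, a(8)=-1658, a(9)=-5476, a(10)=-18086; answer -18086

-18086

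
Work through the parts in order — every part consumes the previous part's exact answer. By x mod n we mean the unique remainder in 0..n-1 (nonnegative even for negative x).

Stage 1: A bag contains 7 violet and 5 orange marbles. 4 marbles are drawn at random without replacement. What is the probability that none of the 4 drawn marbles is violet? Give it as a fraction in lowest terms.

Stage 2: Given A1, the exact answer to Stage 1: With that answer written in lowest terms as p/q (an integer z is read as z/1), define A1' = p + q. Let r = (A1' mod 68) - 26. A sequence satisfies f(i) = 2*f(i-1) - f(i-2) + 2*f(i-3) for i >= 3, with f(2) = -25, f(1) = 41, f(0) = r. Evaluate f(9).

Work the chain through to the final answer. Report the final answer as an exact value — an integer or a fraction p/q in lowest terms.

Stage 1: total draws C(12,4) = 495; favorable C(5,4) = 5; P = 1/99; answer 1/99
Stage 2: A1 = 1/99; threaded value p + q = 100; r = 6; f(3) = 2*(-25) - 1*(41) + 2*(6) = -79; iterating: f(3)=-79, f(4)=-51, f(5)=-73, f(6)=-253, f(7)=-535, f(8)=-963, f(9)=-1897; answer -1897

-1897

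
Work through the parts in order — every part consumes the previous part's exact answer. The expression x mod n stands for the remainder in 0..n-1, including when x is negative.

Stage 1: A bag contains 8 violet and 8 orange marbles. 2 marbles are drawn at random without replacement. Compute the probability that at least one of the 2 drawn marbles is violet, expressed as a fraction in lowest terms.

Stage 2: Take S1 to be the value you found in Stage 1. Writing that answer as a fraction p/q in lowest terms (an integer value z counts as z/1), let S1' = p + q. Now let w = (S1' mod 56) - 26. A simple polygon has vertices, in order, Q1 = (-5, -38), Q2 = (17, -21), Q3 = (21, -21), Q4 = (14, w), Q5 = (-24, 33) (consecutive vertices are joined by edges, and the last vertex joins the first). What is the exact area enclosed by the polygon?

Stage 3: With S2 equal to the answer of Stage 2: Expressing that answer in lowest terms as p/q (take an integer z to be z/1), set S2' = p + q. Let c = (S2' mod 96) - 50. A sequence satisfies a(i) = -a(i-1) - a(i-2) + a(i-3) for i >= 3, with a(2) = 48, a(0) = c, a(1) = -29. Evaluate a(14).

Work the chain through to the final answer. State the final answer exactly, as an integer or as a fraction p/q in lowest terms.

Stage 1: total draws C(16,2) = 120; complement C(8,2) = 28; favorable 120 - 28 = 92; P = 23/30; answer 23/30
Stage 2: S1 = 23/30; threaded value p + q = 53; w = 27; cross terms: (-5*-21 - 17*-38)=751, (17*-21 - 21*-21)=84, (21*27 - 14*-21)=861, (14*33 - -24*27)=1110, (-24*-38 - -5*33)=1077; twice the area = |3883| = 3883; area = 3883/2; answer 3883/2
Stage 3: S2 = 3883/2; threaded value p + q = 3885; c = -5; a(3) = -1*(48) - 1*(-29) + 1*(-5) = -24; iterating: a(3)=-24, a(4)=-53, a(5)=125, a(6)=-96, a(7)=-82, a(8)=303, a(9)=-317, a(10)=-68, a(11)=688, a(12)=-937, a(13)=181, a(14)=1444; answer 1444

1444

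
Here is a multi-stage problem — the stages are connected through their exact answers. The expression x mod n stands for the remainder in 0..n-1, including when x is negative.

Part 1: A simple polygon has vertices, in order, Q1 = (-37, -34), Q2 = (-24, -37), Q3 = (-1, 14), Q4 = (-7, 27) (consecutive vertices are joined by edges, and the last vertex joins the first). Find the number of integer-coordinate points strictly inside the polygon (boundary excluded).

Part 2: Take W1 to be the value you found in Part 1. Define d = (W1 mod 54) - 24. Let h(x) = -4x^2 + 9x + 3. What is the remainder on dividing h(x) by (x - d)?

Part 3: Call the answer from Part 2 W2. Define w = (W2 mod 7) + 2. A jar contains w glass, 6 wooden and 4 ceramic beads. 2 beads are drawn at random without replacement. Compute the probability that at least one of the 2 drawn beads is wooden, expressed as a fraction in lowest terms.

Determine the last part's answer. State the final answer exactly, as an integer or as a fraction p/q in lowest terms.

19/26

Part 1: cross terms: (-37*-37 - -24*-34)=553, (-24*14 - -1*-37)=-373, (-1*27 - -7*14)=71, (-7*-34 - -37*27)=1237; twice the area = |1488| = 1488; area = 744; boundary points = 1 + 1 + 1 + 1 = 4; strictly interior points = area - boundary/2 + 1 = 743; answer 743
Part 2: W1 = 743; d = 17; remainder = value at the root: -4*(17)^2 + 9*(17)^1 + 3 = (-1156) + (153) + (3) = -1000; answer -1000
Part 3: W2 = -1000; w = 3; total draws C(13,2) = 78; complement C(7,2) = 21; favorable 78 - 21 = 57; P = 19/26; answer 19/26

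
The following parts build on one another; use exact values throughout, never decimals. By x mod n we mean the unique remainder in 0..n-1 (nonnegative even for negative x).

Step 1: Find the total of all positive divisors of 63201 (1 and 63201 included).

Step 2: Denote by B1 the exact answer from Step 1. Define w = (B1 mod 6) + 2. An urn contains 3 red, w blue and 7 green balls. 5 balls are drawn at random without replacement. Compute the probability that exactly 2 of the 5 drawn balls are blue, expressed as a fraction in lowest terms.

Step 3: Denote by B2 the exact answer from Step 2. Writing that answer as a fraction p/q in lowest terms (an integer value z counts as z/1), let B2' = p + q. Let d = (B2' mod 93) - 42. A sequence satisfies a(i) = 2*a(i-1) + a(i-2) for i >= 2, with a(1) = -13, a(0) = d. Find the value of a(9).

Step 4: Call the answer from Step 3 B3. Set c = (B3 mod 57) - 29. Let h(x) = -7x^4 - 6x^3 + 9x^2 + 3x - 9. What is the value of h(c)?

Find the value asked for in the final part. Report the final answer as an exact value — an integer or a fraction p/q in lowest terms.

Step 1: 63201 = 3 * 21067; sigma = (1 + 3) * (1 + 21067) = 4 * 21068 = 84272; answer 84272
Step 2: B1 = 84272; w = 4; total draws C(14,5) = 2002; favorable C(4,2)*C(10,3) = 720; P = 360/1001; answer 360/1001
Step 3: B2 = 360/1001; threaded value p + q = 1361; d = 17; a(2) = 2*(-13) + 1*(17) = -9; iterating: a(2)=-9, a(3)=-31, a(4)=-71, a(5)=-173, a(6)=-417, a(7)=-1007, a(8)=-2431, a(9)=-5869; answer -5869
Step 4: B3 = -5869; c = -27; -7*(-27)^4 - 6*(-27)^3 + 9*(-27)^2 + 3*(-27)^1 - 9 = (-3720087) + (118098) + (6561) + (-81) + (-9) = -3595518; answer -3595518

-3595518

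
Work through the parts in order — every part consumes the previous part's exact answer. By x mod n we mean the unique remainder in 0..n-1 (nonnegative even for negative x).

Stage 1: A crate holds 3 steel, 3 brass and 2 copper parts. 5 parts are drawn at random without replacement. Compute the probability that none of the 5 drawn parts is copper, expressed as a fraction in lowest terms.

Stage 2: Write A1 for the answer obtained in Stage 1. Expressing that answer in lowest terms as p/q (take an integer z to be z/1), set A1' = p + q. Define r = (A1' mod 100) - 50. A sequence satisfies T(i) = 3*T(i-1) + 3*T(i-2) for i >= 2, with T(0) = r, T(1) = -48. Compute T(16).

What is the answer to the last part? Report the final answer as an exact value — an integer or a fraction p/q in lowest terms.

-25064358444

Stage 1: total draws C(8,5) = 56; favorable C(6,5) = 6; P = 3/28; answer 3/28
Stage 2: A1 = 3/28; threaded value p + q = 31; r = -19; T(2) = 3*(-48) + 3*(-19) = -201; iterating: T(2)=-201, T(3)=-747, T(4)=-2844, T(5)=-10773, T(6)=-40851, T(7)=-154872, T(8)=-587169, T(9)=-2226123, T(10)=-8439876, T(11)=-31997997, T(12)=-121313619, T(13)=-459934848, T(14)=-1743745401, T(15)=-6611040747, T(16)=-25064358444; answer -25064358444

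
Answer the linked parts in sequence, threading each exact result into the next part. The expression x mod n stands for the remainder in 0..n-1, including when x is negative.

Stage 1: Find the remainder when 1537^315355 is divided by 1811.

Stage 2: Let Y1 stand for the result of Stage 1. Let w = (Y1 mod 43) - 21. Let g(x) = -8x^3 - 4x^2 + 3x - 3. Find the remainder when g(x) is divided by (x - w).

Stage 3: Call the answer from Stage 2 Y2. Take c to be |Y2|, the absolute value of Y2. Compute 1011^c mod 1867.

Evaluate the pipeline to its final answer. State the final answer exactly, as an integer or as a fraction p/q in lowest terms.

470

Stage 1: squarings mod 1811: 1537^1=1537, 1537^2=825, 1537^4=1500, 1537^8=738, 1537^16=1344, 1537^32=769, 1537^64=975, 1537^128=1661, 1537^256=768, 1537^512=1249, 1537^1024=730, 1537^2048=466, 1537^4096=1647, 1537^8192=1542, 1537^16384=1732, 1537^32768=808, 1537^65536=904, 1537^131072=455, 1537^262144=571; 1537^315355 = 1537^1 * 1537^2 * 1537^8 * 1537^16 * 1537^64 * 1537^128 * 1537^256 * 1537^512 * 1537^1024 * 1537^2048 * 1537^16384 * 1537^32768 * 1537^262144 = 549 (mod 1811); answer 549
Stage 2: Y1 = 549; w = 12; remainder = value at the root: -8*(12)^3 - 4*(12)^2 + 3*(12)^1 - 3 = (-13824) + (-576) + (36) + (-3) = -14367; answer -14367
Stage 3: Y2 = -14367; c = 14367; squarings mod 1867: 1011^1=1011, 1011^2=872, 1011^4=515, 1011^8=111, 1011^16=1119, 1011^32=1271, 1011^64=486, 1011^128=954, 1011^256=887, 1011^512=762, 1011^1024=7, 1011^2048=49, 1011^4096=534, 1011^8192=1372; 1011^14367 = 1011^1 * 1011^2 * 1011^4 * 1011^8 * 1011^16 * 1011^2048 * 1011^4096 * 1011^8192 = 470 (mod 1867); answer 470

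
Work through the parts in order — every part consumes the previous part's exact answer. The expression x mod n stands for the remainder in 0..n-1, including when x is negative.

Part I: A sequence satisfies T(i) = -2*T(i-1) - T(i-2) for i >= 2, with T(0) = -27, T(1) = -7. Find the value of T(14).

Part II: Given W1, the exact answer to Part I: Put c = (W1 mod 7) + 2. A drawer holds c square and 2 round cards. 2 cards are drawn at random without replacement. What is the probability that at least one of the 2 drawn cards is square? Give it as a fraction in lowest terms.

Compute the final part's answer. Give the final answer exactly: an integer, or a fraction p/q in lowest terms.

Part I: T(2) = -2*(-7) - 1*(-27) = 41; iterating: T(2)=41, T(3)=-75, T(4)=109, T(5)=-143, T(6)=177, T(7)=-211, T(8)=245, T(9)=-279, T(10)=313, T(11)=-347, T(12)=381, T(13)=-415, T(14)=449; answer 449
Part II: W1 = 449; c = 3; total draws C(5,2) = 10; complement C(2,2) = 1; favorable 10 - 1 = 9; P = 9/10; answer 9/10

9/10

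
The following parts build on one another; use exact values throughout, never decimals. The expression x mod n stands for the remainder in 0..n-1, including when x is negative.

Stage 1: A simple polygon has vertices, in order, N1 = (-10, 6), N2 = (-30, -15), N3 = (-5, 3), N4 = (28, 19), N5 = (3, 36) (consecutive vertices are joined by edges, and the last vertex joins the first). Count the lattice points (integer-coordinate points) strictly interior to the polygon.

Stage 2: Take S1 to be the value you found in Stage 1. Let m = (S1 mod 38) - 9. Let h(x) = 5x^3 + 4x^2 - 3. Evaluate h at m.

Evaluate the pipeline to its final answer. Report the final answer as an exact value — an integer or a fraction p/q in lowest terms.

Stage 1: cross terms: (-10*-15 - -30*6)=330, (-30*3 - -5*-15)=-165, (-5*19 - 28*3)=-179, (28*36 - 3*19)=951, (3*6 - -10*36)=378; twice the area = |1315| = 1315; area = 1315/2; boundary points = 1 + 1 + 1 + 1 + 1 = 5; strictly interior points = area - boundary/2 + 1 = 656; answer 656
Stage 2: S1 = 656; m = 1; 5*(1)^3 + 4*(1)^2 - 3 = (5) + (4) + (-3) = 6; answer 6

6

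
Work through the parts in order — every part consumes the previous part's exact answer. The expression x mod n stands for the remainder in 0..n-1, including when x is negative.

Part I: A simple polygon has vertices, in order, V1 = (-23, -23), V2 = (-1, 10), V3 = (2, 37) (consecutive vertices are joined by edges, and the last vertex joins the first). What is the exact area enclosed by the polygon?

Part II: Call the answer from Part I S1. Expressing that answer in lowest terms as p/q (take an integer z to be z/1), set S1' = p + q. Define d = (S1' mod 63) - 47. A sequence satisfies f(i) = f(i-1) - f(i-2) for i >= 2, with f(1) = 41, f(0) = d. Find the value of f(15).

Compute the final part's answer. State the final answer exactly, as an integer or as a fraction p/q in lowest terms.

Part I: cross terms: (-23*10 - -1*-23)=-253, (-1*37 - 2*10)=-57, (2*-23 - -23*37)=805; twice the area = |495| = 495; area = 495/2; answer 495/2
Part II: S1 = 495/2; threaded value p + q = 497; d = 9; f(2) = 1*(41) - 1*(9) = 32; iterating: f(2)=32, f(3)=-9, f(4)=-41, f(5)=-32, f(6)=9, f(7)=41, f(8)=32, f(9)=-9, f(10)=-41, f(11)=-32, f(12)=9, f(13)=41, f(14)=32, f(15)=-9; answer -9

-9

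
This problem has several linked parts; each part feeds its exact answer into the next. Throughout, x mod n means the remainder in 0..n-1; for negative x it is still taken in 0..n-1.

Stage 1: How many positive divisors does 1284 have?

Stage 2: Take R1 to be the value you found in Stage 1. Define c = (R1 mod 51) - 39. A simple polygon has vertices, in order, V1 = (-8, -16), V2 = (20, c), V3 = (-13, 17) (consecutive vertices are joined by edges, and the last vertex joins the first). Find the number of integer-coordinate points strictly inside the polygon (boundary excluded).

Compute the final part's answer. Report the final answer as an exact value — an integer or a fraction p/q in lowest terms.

Stage 1: 1284 = 2^2 * 3 * 107; number of divisors = (2+1) * (1+1) * (1+1) = 12; answer 12
Stage 2: R1 = 12; c = -27; cross terms: (-8*-27 - 20*-16)=536, (20*17 - -13*-27)=-11, (-13*-16 - -8*17)=344; twice the area = |869| = 869; area = 869/2; boundary points = 1 + 11 + 1 = 13; strictly interior points = area - boundary/2 + 1 = 429; answer 429

429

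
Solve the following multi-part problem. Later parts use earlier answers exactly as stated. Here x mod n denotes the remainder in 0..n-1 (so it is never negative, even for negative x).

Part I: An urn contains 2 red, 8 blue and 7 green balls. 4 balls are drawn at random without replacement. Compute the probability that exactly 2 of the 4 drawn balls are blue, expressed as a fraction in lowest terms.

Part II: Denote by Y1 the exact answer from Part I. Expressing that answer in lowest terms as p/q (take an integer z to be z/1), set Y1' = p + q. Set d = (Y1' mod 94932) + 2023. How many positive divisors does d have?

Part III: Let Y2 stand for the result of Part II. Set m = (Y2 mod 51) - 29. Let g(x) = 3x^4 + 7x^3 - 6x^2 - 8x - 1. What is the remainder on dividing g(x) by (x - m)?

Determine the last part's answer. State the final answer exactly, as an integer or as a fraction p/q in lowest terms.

214573

Part I: total draws C(17,4) = 2380; favorable C(8,2)*C(9,2) = 1008; P = 36/85; answer 36/85
Part II: Y1 = 36/85; threaded value p + q = 121; d = 2144; 2144 = 2^5 * 67; number of divisors = (5+1) * (1+1) = 12; answer 12
Part III: Y2 = 12; m = -17; remainder = value at the root: 3*(-17)^4 + 7*(-17)^3 - 6*(-17)^2 - 8*(-17)^1 - 1 = (250563) + (-34391) + (-1734) + (136) + (-1) = 214573; answer 214573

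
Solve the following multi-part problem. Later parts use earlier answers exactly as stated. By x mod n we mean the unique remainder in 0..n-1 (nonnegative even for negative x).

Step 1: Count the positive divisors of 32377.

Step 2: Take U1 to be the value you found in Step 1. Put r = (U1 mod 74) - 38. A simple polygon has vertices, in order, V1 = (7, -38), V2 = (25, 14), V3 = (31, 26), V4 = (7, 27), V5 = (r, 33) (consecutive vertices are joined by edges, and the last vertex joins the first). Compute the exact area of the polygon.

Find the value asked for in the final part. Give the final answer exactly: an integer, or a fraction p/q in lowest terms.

4259/2

Step 1: 32377 is prime, so its only divisors are 1 and 32377; count = 2; answer 2
Step 2: U1 = 2; r = -36; cross terms: (7*14 - 25*-38)=1048, (25*26 - 31*14)=216, (31*27 - 7*26)=655, (7*33 - -36*27)=1203, (-36*-38 - 7*33)=1137; twice the area = |4259| = 4259; area = 4259/2; answer 4259/2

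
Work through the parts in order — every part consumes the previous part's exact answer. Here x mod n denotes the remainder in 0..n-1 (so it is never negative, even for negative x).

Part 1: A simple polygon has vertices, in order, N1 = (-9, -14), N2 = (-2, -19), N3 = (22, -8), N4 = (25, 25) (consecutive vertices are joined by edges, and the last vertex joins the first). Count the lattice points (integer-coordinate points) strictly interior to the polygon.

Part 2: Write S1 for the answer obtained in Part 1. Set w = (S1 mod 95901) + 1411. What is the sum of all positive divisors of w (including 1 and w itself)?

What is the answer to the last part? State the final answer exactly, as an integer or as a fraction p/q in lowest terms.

4896

Part 1: cross terms: (-9*-19 - -2*-14)=143, (-2*-8 - 22*-19)=434, (22*25 - 25*-8)=750, (25*-14 - -9*25)=-125; twice the area = |1202| = 1202; area = 601; boundary points = 1 + 1 + 3 + 1 = 6; strictly interior points = area - boundary/2 + 1 = 599; answer 599
Part 2: S1 = 599; w = 2010; 2010 = 2 * 3 * 5 * 67; sigma = (1 + 2) * (1 + 3) * (1 + 5) * (1 + 67) = 3 * 4 * 6 * 68 = 4896; answer 4896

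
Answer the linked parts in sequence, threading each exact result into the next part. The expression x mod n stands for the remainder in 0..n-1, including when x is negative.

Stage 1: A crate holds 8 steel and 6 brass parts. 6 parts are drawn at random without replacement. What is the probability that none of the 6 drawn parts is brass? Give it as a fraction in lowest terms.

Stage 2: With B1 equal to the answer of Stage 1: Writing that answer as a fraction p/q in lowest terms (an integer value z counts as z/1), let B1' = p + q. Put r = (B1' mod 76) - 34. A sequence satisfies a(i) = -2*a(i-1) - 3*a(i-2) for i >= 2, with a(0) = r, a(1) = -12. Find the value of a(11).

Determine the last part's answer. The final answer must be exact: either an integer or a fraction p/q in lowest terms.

1902

Stage 1: total draws C(14,6) = 3003; favorable C(8,6) = 28; P = 4/429; answer 4/429
Stage 2: B1 = 4/429; threaded value p + q = 433; r = 19; a(2) = -2*(-12) - 3*(19) = -33; iterating: a(2)=-33, a(3)=102, a(4)=-105, a(5)=-96, a(6)=507, a(7)=-726, a(8)=-69, a(9)=2316, a(10)=-4425, a(11)=1902; answer 1902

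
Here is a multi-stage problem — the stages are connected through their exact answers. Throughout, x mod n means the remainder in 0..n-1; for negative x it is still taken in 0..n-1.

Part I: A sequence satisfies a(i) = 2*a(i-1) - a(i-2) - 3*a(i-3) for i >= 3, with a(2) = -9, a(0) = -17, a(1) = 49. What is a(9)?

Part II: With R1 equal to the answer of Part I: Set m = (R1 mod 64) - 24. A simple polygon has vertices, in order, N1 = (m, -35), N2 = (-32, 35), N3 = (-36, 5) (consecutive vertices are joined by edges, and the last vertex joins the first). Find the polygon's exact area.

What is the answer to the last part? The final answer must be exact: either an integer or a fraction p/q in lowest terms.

Part I: a(3) = 2*(-9) - 1*(49) - 3*(-17) = -16; iterating: a(3)=-16, a(4)=-170, a(5)=-297, a(6)=-376, a(7)=55, a(8)=1377, a(9)=3827; answer 3827
Part II: R1 = 3827; m = 27; cross terms: (27*35 - -32*-35)=-175, (-32*5 - -36*35)=1100, (-36*-35 - 27*5)=1125; twice the area = |2050| = 2050; area = 1025; answer 1025

1025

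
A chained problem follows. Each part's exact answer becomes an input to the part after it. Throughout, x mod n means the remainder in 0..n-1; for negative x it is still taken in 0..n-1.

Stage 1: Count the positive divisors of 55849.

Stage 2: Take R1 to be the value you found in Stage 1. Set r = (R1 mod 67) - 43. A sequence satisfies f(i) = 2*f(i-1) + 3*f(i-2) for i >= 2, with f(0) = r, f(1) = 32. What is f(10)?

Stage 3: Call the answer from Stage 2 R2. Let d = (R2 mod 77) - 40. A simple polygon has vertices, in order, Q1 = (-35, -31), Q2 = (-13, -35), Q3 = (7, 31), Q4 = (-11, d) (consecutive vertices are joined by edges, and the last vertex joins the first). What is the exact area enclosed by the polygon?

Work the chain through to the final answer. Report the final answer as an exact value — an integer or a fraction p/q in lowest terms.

104

Stage 1: 55849 is prime, so its only divisors are 1 and 55849; count = 2; answer 2
Stage 2: R1 = 2; r = -41; f(2) = 2*(32) + 3*(-41) = -59; iterating: f(2)=-59, f(3)=-22, f(4)=-221, f(5)=-508, f(6)=-1679, f(7)=-4882, f(8)=-14801, f(9)=-44248, f(10)=-132899; answer -132899
Stage 3: R2 = -132899; d = -37; cross terms: (-35*-35 - -13*-31)=822, (-13*31 - 7*-35)=-158, (7*-37 - -11*31)=82, (-11*-31 - -35*-37)=-954; twice the area = |-208| = 208; area = 104; answer 104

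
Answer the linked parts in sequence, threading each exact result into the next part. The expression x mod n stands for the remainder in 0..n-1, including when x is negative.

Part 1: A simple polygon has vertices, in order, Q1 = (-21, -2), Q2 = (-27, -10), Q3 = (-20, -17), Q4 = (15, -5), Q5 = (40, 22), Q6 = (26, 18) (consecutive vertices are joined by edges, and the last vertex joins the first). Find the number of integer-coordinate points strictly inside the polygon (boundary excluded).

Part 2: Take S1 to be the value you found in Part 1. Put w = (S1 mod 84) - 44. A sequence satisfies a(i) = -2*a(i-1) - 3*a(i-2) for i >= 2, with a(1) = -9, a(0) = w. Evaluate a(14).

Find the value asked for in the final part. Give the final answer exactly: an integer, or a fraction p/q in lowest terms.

Part 1: cross terms: (-21*-10 - -27*-2)=156, (-27*-17 - -20*-10)=259, (-20*-5 - 15*-17)=355, (15*22 - 40*-5)=530, (40*18 - 26*22)=148, (26*-2 - -21*18)=326; twice the area = |1774| = 1774; area = 887; boundary points = 2 + 7 + 1 + 1 + 2 + 1 = 14; strictly interior points = area - boundary/2 + 1 = 881; answer 881
Part 2: S1 = 881; w = -3; a(2) = -2*(-9) - 3*(-3) = 27; iterating: a(2)=27, a(3)=-27, a(4)=-27, a(5)=135, a(6)=-189, a(7)=-27, a(8)=621, a(9)=-1161, a(10)=459, a(11)=2565, a(12)=-6507, a(13)=5319, a(14)=8883; answer 8883

8883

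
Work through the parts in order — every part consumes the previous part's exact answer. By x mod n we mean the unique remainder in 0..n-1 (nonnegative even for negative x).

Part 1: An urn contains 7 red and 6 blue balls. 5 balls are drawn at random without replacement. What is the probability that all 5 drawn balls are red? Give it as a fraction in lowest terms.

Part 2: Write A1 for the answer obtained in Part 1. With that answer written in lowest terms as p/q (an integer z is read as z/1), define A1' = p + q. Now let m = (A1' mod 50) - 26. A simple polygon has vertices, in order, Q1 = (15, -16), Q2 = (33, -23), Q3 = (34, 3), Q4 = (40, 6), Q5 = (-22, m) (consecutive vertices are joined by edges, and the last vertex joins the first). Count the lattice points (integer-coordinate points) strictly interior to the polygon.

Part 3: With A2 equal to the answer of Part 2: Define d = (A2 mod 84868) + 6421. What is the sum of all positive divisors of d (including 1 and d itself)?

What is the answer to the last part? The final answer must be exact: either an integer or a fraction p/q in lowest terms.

10752

Part 1: total draws C(13,5) = 1287; favorable C(7,5) = 21; P = 7/429; answer 7/429
Part 2: A1 = 7/429; threaded value p + q = 436; m = 10; cross terms: (15*-23 - 33*-16)=183, (33*3 - 34*-23)=881, (34*6 - 40*3)=84, (40*10 - -22*6)=532, (-22*-16 - 15*10)=202; twice the area = |1882| = 1882; area = 941; boundary points = 1 + 1 + 3 + 2 + 1 = 8; strictly interior points = area - boundary/2 + 1 = 938; answer 938
Part 3: A2 = 938; d = 7359; 7359 = 3 * 11 * 223; sigma = (1 + 3) * (1 + 11) * (1 + 223) = 4 * 12 * 224 = 10752; answer 10752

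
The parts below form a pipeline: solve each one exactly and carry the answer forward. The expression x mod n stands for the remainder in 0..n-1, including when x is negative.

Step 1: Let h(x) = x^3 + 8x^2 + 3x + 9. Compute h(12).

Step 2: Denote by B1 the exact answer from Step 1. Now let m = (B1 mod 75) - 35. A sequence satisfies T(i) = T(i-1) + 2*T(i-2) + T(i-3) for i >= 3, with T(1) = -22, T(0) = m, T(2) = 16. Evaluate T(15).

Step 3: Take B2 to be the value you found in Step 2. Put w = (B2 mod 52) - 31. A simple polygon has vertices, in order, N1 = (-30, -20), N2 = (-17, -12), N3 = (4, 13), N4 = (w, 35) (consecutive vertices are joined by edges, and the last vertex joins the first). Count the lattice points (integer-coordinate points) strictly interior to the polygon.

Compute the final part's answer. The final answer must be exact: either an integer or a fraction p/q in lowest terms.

Step 1: 1*(12)^3 + 8*(12)^2 + 3*(12)^1 + 9 = (1728) + (1152) + (36) + (9) = 2925; answer 2925
Step 2: B1 = 2925; m = -35; T(3) = 1*(16) + 2*(-22) + 1*(-35) = -63; iterating: T(3)=-63, T(4)=-53, T(5)=-163, T(6)=-332, T(7)=-711, T(8)=-1538, T(9)=-3292, T(10)=-7079, T(11)=-15201, T(12)=-32651, T(13)=-70132, T(14)=-150635, T(15)=-323550; answer -323550
Step 3: B2 = -323550; w = 15; cross terms: (-30*-12 - -17*-20)=20, (-17*13 - 4*-12)=-173, (4*35 - 15*13)=-55, (15*-20 - -30*35)=750; twice the area = |542| = 542; area = 271; boundary points = 1 + 1 + 11 + 5 = 18; strictly interior points = area - boundary/2 + 1 = 263; answer 263

263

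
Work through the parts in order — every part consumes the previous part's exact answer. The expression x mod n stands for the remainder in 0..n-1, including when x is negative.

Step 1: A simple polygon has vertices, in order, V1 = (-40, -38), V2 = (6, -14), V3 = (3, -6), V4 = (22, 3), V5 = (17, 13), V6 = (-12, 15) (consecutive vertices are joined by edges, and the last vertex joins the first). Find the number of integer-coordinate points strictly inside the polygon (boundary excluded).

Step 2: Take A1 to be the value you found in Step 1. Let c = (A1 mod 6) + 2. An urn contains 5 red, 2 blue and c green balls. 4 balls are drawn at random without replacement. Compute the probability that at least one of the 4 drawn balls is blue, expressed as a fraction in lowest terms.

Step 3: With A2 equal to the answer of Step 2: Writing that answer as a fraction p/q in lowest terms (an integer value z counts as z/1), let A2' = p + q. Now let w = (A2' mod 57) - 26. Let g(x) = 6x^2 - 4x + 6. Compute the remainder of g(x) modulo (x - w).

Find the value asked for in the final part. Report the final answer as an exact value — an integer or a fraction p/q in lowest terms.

136

Step 1: cross terms: (-40*-14 - 6*-38)=788, (6*-6 - 3*-14)=6, (3*3 - 22*-6)=141, (22*13 - 17*3)=235, (17*15 - -12*13)=411, (-12*-38 - -40*15)=1056; twice the area = |2637| = 2637; area = 2637/2; boundary points = 2 + 1 + 1 + 5 + 1 + 1 = 11; strictly interior points = area - boundary/2 + 1 = 1314; answer 1314
Step 2: A1 = 1314; c = 2; total draws C(9,4) = 126; complement C(7,4) = 35; favorable 126 - 35 = 91; P = 13/18; answer 13/18
Step 3: A2 = 13/18; threaded value p + q = 31; w = 5; remainder = value at the root: 6*(5)^2 - 4*(5)^1 + 6 = (150) + (-20) + (6) = 136; answer 136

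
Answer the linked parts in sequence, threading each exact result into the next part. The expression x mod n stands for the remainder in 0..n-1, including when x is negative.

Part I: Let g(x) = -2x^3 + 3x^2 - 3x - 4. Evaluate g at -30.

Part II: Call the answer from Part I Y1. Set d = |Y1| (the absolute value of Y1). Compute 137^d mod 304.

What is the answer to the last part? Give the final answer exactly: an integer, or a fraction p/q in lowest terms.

17

Part I: -2*(-30)^3 + 3*(-30)^2 - 3*(-30)^1 - 4 = (54000) + (2700) + (90) + (-4) = 56786; answer 56786
Part II: Y1 = 56786; d = 56786; squarings mod 304: 137^1=137, 137^2=225, 137^4=161, 137^8=81, 137^16=177, 137^32=17, 137^64=289, 137^128=225, 137^256=161, 137^512=81, 137^1024=177, 137^2048=17, 137^4096=289, 137^8192=225, 137^16384=161, 137^32768=81; 137^56786 = 137^2 * 137^16 * 137^64 * 137^128 * 137^256 * 137^1024 * 137^2048 * 137^4096 * 137^16384 * 137^32768 = 17 (mod 304); answer 17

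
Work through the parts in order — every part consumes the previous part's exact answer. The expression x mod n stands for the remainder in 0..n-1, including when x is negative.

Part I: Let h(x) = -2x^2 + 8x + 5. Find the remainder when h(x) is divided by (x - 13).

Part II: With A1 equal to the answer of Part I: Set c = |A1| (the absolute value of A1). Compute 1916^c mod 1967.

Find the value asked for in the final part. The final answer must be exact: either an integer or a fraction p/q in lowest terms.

Part I: remainder = value at the root: -2*(13)^2 + 8*(13)^1 + 5 = (-338) + (104) + (5) = -229; answer -229
Part II: A1 = -229; c = 229; squarings mod 1967: 1916^1=1916, 1916^2=634, 1916^4=688, 1916^8=1264, 1916^16=492, 1916^32=123, 1916^64=1360, 1916^128=620; 1916^229 = 1916^1 * 1916^4 * 1916^32 * 1916^64 * 1916^128 = 1727 (mod 1967); answer 1727

1727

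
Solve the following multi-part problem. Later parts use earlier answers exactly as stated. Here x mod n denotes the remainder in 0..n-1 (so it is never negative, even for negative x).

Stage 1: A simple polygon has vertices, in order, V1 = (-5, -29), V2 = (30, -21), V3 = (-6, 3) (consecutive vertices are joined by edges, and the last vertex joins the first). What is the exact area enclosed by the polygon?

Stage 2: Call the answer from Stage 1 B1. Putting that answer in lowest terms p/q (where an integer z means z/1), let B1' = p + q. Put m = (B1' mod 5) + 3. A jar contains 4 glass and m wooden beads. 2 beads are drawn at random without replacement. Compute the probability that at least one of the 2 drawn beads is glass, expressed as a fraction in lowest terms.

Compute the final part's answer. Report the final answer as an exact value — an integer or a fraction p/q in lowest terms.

6/7

Stage 1: cross terms: (-5*-21 - 30*-29)=975, (30*3 - -6*-21)=-36, (-6*-29 - -5*3)=189; twice the area = |1128| = 1128; area = 564; answer 564
Stage 2: B1 = 564; threaded value p + q = 565; m = 3; total draws C(7,2) = 21; complement C(3,2) = 3; favorable 21 - 3 = 18; P = 6/7; answer 6/7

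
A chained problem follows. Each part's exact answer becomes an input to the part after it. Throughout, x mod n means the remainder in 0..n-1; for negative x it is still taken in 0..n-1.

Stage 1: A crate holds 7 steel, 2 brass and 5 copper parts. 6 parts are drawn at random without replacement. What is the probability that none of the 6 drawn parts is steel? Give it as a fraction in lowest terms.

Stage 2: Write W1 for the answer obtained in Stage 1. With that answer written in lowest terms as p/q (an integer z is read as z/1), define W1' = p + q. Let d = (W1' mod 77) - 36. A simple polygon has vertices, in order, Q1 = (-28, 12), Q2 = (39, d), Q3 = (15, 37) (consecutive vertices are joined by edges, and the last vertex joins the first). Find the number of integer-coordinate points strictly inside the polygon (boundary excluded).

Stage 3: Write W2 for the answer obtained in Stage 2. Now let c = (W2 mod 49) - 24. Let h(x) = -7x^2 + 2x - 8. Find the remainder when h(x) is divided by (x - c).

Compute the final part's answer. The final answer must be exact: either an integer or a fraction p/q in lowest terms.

Stage 1: total draws C(14,6) = 3003; favorable C(7,6) = 7; P = 1/429; answer 1/429
Stage 2: W1 = 1/429; threaded value p + q = 430; d = 9; cross terms: (-28*9 - 39*12)=-720, (39*37 - 15*9)=1308, (15*12 - -28*37)=1216; twice the area = |1804| = 1804; area = 902; boundary points = 1 + 4 + 1 = 6; strictly interior points = area - boundary/2 + 1 = 900; answer 900
Stage 3: W2 = 900; c = -6; remainder = value at the root: -7*(-6)^2 + 2*(-6)^1 - 8 = (-252) + (-12) + (-8) = -272; answer -272

-272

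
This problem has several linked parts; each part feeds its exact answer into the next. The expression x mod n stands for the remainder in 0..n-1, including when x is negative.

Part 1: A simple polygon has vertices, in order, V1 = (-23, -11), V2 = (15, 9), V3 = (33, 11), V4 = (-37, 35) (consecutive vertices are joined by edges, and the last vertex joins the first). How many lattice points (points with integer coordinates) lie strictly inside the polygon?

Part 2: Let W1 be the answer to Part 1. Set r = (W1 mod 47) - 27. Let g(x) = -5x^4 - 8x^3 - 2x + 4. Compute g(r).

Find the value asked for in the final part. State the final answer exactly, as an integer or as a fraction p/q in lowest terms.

-11

Part 1: cross terms: (-23*9 - 15*-11)=-42, (15*11 - 33*9)=-132, (33*35 - -37*11)=1562, (-37*-11 - -23*35)=1212; twice the area = |2600| = 2600; area = 1300; boundary points = 2 + 2 + 2 + 2 = 8; strictly interior points = area - boundary/2 + 1 = 1297; answer 1297
Part 2: W1 = 1297; r = 1; -5*(1)^4 - 8*(1)^3 - 2*(1)^1 + 4 = (-5) + (-8) + (-2) + (4) = -11; answer -11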